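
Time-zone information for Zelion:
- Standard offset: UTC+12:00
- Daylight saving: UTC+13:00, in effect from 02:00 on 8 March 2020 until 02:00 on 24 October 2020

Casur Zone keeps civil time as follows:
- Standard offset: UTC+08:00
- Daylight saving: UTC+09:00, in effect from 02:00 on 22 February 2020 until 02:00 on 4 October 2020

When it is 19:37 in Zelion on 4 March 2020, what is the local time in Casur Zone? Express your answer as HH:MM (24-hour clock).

16:37

4 March 2020 does not fall between 8 March and 24 October, so daylight saving is not in effect and Zelion is at UTC+12:00.
19:37 Zelion − 12h = 07:37 UTC.
At the standard offset (UTC+08:00), 07:37 UTC + 8h = 15:37 Casur Zone standard time.
Daylight saving runs 22 February – 4 October; the standard-time date in Casur Zone, 4 March 2020, is inside that window, so Casur Zone is at UTC+09:00.
07:37 UTC + 9h = 16:37 Casur Zone.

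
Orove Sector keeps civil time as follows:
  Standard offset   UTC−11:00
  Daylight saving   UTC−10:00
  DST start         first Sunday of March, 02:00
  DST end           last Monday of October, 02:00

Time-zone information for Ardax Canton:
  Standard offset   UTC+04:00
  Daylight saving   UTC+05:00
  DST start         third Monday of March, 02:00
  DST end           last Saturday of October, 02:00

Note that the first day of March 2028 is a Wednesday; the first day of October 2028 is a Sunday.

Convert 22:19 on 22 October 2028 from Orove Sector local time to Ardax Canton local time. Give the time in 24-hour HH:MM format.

13:19

1 March 2028 is a Wednesday, so the first Sunday is March 5.
1 October 2028 is a Sunday, so Mondays fall on 2, 9, 16, 23, 30; the last is October 30.
Daylight saving runs 5 March – 30 October; 22 October 2028 is inside that window, so Orove Sector is at UTC−10:00.
22:19 Orove Sector + 10h = 08:19 UTC (rolling into the next day, 23 October 2028).
1 March 2028 is a Wednesday, so the first Monday is March 6 and the third is March 20.
1 October 2028 is a Sunday, so Saturdays fall on 7, 14, 21, 28; the last is October 28.
At the standard offset (UTC+04:00), 08:19 UTC + 4h = 12:19 Ardax Canton standard time.
The standard-time date in Ardax Canton, 23 October 2028, lies within the daylight-saving period (20 March – 28 October), so Ardax Canton is on daylight time, UTC+05:00.
08:19 UTC + 5h = 13:19 Ardax Canton.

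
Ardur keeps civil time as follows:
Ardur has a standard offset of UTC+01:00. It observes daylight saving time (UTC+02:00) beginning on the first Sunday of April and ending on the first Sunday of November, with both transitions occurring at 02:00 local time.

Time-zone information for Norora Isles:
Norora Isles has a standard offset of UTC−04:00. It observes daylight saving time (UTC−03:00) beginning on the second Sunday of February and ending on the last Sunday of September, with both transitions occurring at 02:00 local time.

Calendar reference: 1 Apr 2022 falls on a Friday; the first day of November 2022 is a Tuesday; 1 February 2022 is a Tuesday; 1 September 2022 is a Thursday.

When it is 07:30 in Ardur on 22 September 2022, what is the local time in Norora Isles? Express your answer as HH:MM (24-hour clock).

1 April 2022 is a Friday, so the first Sunday is April 3.
1 November 2022 is a Tuesday, so the first Sunday is November 6.
22 September 2022 falls between 3 April and 6 November, so daylight saving is in effect and Ardur is at UTC+02:00.
07:30 Ardur − 2h = 05:30 UTC.
1 February 2022 is a Tuesday, so the first Sunday is February 6 and the second is February 13.
1 September 2022 is a Thursday, so Sundays fall on 4, 11, 18, 25; the last is September 25.
At the standard offset (UTC−04:00), 05:30 UTC − 4h = 01:30 Norora Isles standard time.
Daylight saving runs 13 February – 25 September; the standard-time date in Norora Isles, 22 September 2022, is inside that window, so Norora Isles is at UTC−03:00.
05:30 UTC − 3h = 02:30 Norora Isles.

02:30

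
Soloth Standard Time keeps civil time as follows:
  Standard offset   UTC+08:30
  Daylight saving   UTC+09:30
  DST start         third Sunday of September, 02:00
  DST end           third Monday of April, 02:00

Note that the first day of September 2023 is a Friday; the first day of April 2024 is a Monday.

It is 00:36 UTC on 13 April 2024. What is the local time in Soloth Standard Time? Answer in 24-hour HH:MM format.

1 September 2023 is a Friday, so the first Sunday is September 3 and the third is September 17.
1 April 2024 is a Monday, so the first Monday is April 1 and the third is April 15.
At the standard offset (UTC+08:30), 00:36 UTC + 8h30m = 09:06 Soloth Standard Time standard time.
Daylight saving runs 17 September 2023 – 15 April 2024; the standard-time date in Soloth Standard Time, 13 April 2024, is inside that window, so Soloth Standard Time is at UTC+09:30.
00:36 UTC + 9h30m = 10:06 local.

10:06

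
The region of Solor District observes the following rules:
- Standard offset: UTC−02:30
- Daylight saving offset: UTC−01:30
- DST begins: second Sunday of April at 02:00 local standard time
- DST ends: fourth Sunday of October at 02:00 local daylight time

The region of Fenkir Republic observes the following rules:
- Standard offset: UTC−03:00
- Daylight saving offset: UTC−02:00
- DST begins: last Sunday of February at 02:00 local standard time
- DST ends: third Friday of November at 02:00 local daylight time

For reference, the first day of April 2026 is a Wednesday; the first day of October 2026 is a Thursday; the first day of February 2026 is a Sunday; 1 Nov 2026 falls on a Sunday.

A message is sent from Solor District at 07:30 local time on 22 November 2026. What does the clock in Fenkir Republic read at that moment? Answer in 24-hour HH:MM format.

07:00

1 April 2026 is a Wednesday, so the first Sunday is April 5 and the second is April 12.
1 October 2026 is a Thursday, so the first Sunday is October 4 and the fourth is October 25.
22 November 2026 is outside the daylight-saving period (12 April – 25 October), so Solor District is on standard time, UTC−02:30.
07:30 Solor District + 2h30m = 10:00 UTC.
1 February 2026 is a Sunday, so Sundays fall on 1, 8, 15, 22; the last is February 22.
1 November 2026 is a Sunday, so the first Friday is November 6 and the third is November 20.
At the standard offset (UTC−03:00), 10:00 UTC − 3h = 07:00 Fenkir Republic standard time.
The standard-time date in Fenkir Republic, 22 November 2026, does not fall between 22 February and 20 November, so daylight saving is not in effect and Fenkir Republic is at UTC−03:00.
10:00 UTC − 3h = 07:00 Fenkir Republic.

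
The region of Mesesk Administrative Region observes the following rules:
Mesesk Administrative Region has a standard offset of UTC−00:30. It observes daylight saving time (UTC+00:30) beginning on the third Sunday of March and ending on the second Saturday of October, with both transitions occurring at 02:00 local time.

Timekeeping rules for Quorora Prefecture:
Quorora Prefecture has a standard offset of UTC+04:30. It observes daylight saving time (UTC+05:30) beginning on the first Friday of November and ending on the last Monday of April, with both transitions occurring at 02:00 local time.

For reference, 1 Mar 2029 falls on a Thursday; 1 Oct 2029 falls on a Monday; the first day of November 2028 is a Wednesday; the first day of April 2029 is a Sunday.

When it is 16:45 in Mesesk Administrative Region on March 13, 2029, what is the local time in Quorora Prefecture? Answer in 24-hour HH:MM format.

1 March 2029 is a Thursday, so the first Sunday is March 4 and the third is March 18.
1 October 2029 is a Monday, so the first Saturday is October 6 and the second is October 13.
March 13, 2029 is outside the daylight-saving period (18 March – 13 October), so Mesesk Administrative Region is on standard time, UTC−00:30.
16:45 Mesesk Administrative Region + 0h30m = 17:15 UTC.
1 November 2028 is a Wednesday, so the first Friday is November 3.
1 April 2029 is a Sunday, so Mondays fall on 2, 9, 16, 23, 30; the last is April 30.
At the standard offset (UTC+04:30), 17:15 UTC + 4h30m = 21:45 Quorora Prefecture standard time.
Daylight saving runs 3 November 2028 – 30 April 2029; the standard-time date in Quorora Prefecture, March 13, 2029, is inside that window, so Quorora Prefecture is at UTC+05:30.
17:15 UTC + 5h30m = 22:45 Quorora Prefecture.

22:45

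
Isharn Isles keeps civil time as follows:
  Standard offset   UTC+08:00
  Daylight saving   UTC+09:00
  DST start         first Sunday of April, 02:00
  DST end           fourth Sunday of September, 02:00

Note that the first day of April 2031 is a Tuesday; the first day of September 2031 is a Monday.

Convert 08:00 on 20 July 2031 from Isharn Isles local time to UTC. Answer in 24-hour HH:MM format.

23:00

1 April 2031 is a Tuesday, so the first Sunday is April 6.
1 September 2031 is a Monday, so the first Sunday is September 7 and the fourth is September 28.
Daylight saving runs 6 April – 28 September; 20 July 2031 is inside that window, so Isharn Isles is at UTC+09:00.
08:00 local − 9h = 23:00 UTC (rolling into the previous day, 19 July 2031).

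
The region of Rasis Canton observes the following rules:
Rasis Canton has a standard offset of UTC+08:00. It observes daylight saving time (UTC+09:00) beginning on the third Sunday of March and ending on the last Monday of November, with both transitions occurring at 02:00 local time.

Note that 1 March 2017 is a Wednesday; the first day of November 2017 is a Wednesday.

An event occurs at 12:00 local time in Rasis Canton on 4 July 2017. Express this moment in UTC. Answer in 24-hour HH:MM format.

03:00

1 March 2017 is a Wednesday, so the first Sunday is March 5 and the third is March 19.
1 November 2017 is a Wednesday, so Mondays fall on 6, 13, 20, 27; the last is November 27.
Daylight saving runs 19 March – 27 November; 4 July 2017 is inside that window, so Rasis Canton is at UTC+09:00.
12:00 local − 9h = 03:00 UTC.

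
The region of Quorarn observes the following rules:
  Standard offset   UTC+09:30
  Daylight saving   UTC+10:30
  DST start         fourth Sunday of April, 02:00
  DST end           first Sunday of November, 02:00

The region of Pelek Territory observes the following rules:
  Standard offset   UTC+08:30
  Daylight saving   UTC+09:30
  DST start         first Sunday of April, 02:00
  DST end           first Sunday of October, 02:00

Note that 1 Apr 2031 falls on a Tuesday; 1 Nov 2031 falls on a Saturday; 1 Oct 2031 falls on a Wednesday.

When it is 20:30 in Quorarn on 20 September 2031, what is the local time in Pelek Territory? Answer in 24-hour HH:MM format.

19:30

1 April 2031 is a Tuesday, so the first Sunday is April 6 and the fourth is April 27.
1 November 2031 is a Saturday, so the first Sunday is November 2.
20 September 2031 lies within the daylight-saving period (27 April – 2 November), so Quorarn is on daylight time, UTC+10:30.
20:30 Quorarn − 10h30m = 10:00 UTC.
1 April 2031 is a Tuesday, so the first Sunday is April 6.
1 October 2031 is a Wednesday, so the first Sunday is October 5.
At the standard offset (UTC+08:30), 10:00 UTC + 8h30m = 18:30 Pelek Territory standard time.
Daylight saving runs 6 April – 5 October; the standard-time date in Pelek Territory, 20 September 2031, is inside that window, so Pelek Territory is at UTC+09:30.
10:00 UTC + 9h30m = 19:30 Pelek Territory.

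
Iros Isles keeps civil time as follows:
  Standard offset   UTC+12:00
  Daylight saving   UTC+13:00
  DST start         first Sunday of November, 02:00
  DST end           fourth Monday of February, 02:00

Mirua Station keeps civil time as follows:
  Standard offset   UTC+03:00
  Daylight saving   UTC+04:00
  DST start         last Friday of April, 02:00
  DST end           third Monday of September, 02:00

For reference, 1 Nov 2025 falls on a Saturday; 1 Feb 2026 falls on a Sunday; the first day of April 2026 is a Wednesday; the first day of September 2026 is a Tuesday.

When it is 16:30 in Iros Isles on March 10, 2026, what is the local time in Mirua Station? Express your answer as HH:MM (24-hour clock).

07:30

1 November 2025 is a Saturday, so the first Sunday is November 2.
1 February 2026 is a Sunday, so the first Monday is February 2 and the fourth is February 23.
March 10, 2026 is outside the daylight-saving period (2 November 2025 – 23 February 2026), so Iros Isles is on standard time, UTC+12:00.
16:30 Iros Isles − 12h = 04:30 UTC.
1 April 2026 is a Wednesday, so Fridays fall on 3, 10, 17, 24; the last is April 24.
1 September 2026 is a Tuesday, so the first Monday is September 7 and the third is September 21.
At the standard offset (UTC+03:00), 04:30 UTC + 3h = 07:30 Mirua Station standard time.
The standard-time date in Mirua Station, March 10, 2026, is outside the daylight-saving period (24 April – 21 September), so Mirua Station is on standard time, UTC+03:00.
04:30 UTC + 3h = 07:30 Mirua Station.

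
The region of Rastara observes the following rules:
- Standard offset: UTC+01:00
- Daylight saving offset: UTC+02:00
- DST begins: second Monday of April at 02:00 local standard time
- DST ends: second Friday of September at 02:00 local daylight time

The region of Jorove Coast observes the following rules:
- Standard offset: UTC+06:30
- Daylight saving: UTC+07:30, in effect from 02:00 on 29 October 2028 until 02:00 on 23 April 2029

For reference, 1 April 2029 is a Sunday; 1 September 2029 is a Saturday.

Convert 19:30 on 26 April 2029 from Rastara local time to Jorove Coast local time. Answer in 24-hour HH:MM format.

1 April 2029 is a Sunday, so the first Monday is April 2 and the second is April 9.
1 September 2029 is a Saturday, so the first Friday is September 7 and the second is September 14.
26 April 2029 falls between 9 April and 14 September, so daylight saving is in effect and Rastara is at UTC+02:00.
19:30 Rastara − 2h = 17:30 UTC.
At the standard offset (UTC+06:30), 17:30 UTC + 6h30m = 00:00 Jorove Coast standard time (rolling into the next day, 27 April 2029).
The standard-time date in Jorove Coast, 27 April 2029, does not fall between 29 October 2028 and 23 April 2029, so daylight saving is not in effect and Jorove Coast is at UTC+06:30.
17:30 UTC + 6h30m = 00:00 Jorove Coast (rolling into the next day, 27 April 2029).

00:00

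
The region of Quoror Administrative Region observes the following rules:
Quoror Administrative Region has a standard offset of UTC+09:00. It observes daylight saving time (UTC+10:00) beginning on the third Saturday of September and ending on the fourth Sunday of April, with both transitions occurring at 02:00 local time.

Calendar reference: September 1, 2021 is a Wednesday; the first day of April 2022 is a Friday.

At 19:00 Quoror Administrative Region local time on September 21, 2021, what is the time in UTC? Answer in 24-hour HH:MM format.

09:00

1 September 2021 is a Wednesday, so the first Saturday is September 4 and the third is September 18.
1 April 2022 is a Friday, so the first Sunday is April 3 and the fourth is April 24.
September 21, 2021 falls between 18 September 2021 and 24 April 2022, so daylight saving is in effect and Quoror Administrative Region is at UTC+10:00.
19:00 local − 10h = 09:00 UTC.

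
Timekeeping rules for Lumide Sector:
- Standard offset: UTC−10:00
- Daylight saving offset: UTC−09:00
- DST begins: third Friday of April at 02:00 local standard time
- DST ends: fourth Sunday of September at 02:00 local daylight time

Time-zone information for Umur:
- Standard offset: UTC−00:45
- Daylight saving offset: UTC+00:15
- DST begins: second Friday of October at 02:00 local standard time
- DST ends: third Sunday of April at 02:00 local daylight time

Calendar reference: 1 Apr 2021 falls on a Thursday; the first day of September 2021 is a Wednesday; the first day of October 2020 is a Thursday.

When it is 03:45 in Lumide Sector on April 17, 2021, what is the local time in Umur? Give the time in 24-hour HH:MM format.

1 April 2021 is a Thursday, so the first Friday is April 2 and the third is April 16.
1 September 2021 is a Wednesday, so the first Sunday is September 5 and the fourth is September 26.
April 17, 2021 falls between 16 April and 26 September, so daylight saving is in effect and Lumide Sector is at UTC−09:00.
03:45 Lumide Sector + 9h = 12:45 UTC.
1 October 2020 is a Thursday, so the first Friday is October 2 and the second is October 9.
1 April 2021 is a Thursday, so the first Sunday is April 4 and the third is April 18.
At the standard offset (UTC−00:45), 12:45 UTC − 0h45m = 12:00 Umur standard time.
Daylight saving runs 9 October 2020 – 18 April 2021; the standard-time date in Umur, April 17, 2021, is inside that window, so Umur is at UTC+00:15.
12:45 UTC + 0h15m = 13:00 Umur.

13:00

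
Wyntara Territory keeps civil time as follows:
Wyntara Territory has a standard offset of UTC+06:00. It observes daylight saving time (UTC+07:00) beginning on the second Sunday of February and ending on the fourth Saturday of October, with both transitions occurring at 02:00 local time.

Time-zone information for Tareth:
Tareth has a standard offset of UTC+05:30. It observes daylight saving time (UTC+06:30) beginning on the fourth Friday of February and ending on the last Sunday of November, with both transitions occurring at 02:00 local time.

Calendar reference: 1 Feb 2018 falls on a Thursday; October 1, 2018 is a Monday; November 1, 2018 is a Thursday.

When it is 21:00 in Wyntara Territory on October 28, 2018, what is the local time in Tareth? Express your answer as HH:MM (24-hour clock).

21:30

1 February 2018 is a Thursday, so the first Sunday is February 4 and the second is February 11.
1 October 2018 is a Monday, so the first Saturday is October 6 and the fourth is October 27.
October 28, 2018 does not fall between 11 February and 27 October, so daylight saving is not in effect and Wyntara Territory is at UTC+06:00.
21:00 Wyntara Territory − 6h = 15:00 UTC.
1 February 2018 is a Thursday, so the first Friday is February 2 and the fourth is February 23.
1 November 2018 is a Thursday, so Sundays fall on 4, 11, 18, 25; the last is November 25.
At the standard offset (UTC+05:30), 15:00 UTC + 5h30m = 20:30 Tareth standard time.
The standard-time date in Tareth, October 28, 2018, lies within the daylight-saving period (23 February – 25 November), so Tareth is on daylight time, UTC+06:30.
15:00 UTC + 6h30m = 21:30 Tareth.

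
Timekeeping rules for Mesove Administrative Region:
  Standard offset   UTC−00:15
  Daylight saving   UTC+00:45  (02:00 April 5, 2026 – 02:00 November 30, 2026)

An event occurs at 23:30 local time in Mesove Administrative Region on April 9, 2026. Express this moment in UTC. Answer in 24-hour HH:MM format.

22:45

April 9, 2026 falls between 5 April and 30 November, so daylight saving is in effect and Mesove Administrative Region is at UTC+00:45.
23:30 local − 0h45m = 22:45 UTC.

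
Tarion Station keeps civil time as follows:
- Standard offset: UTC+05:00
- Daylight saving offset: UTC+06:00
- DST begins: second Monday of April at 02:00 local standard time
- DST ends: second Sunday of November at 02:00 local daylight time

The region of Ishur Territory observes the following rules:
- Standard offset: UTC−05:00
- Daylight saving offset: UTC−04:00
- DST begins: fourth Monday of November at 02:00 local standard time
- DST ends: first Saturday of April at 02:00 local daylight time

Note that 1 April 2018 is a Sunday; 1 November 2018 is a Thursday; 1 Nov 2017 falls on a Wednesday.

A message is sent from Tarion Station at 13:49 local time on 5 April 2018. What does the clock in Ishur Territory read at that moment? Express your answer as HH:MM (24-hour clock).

04:49

1 April 2018 is a Sunday, so the first Monday is April 2 and the second is April 9.
1 November 2018 is a Thursday, so the first Sunday is November 4 and the second is November 11.
5 April 2018 does not fall between 9 April and 11 November, so daylight saving is not in effect and Tarion Station is at UTC+05:00.
13:49 Tarion Station − 5h = 08:49 UTC.
1 November 2017 is a Wednesday, so the first Monday is November 6 and the fourth is November 27.
1 April 2018 is a Sunday, so the first Saturday is April 7.
At the standard offset (UTC−05:00), 08:49 UTC − 5h = 03:49 Ishur Territory standard time.
The standard-time date in Ishur Territory, 5 April 2018, lies within the daylight-saving period (27 November 2017 – 7 April 2018), so Ishur Territory is on daylight time, UTC−04:00.
08:49 UTC − 4h = 04:49 Ishur Territory.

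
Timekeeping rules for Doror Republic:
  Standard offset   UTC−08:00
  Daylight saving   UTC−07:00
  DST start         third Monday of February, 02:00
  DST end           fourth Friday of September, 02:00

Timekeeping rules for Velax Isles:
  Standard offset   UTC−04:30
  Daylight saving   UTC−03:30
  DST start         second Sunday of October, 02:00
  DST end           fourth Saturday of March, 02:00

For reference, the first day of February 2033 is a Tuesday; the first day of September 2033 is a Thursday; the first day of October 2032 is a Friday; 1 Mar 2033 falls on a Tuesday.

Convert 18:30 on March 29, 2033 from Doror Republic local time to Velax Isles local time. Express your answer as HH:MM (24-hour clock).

21:00

1 February 2033 is a Tuesday, so the first Monday is February 7 and the third is February 21.
1 September 2033 is a Thursday, so the first Friday is September 2 and the fourth is September 23.
March 29, 2033 falls between 21 February and 23 September, so daylight saving is in effect and Doror Republic is at UTC−07:00.
18:30 Doror Republic + 7h = 01:30 UTC (rolling into the next day, 30 March 2033).
1 October 2032 is a Friday, so the first Sunday is October 3 and the second is October 10.
1 March 2033 is a Tuesday, so the first Saturday is March 5 and the fourth is March 26.
At the standard offset (UTC−04:30), 01:30 UTC − 4h30m = 21:00 Velax Isles standard time (rolling into the previous day, 29 March 2033).
Daylight saving runs 10 October 2032 – 26 March 2033; the standard-time date in Velax Isles, March 29, 2033, is outside that window, so Velax Isles is on standard time at UTC−04:30.
01:30 UTC − 4h30m = 21:00 Velax Isles (rolling into the previous day, 29 March 2033).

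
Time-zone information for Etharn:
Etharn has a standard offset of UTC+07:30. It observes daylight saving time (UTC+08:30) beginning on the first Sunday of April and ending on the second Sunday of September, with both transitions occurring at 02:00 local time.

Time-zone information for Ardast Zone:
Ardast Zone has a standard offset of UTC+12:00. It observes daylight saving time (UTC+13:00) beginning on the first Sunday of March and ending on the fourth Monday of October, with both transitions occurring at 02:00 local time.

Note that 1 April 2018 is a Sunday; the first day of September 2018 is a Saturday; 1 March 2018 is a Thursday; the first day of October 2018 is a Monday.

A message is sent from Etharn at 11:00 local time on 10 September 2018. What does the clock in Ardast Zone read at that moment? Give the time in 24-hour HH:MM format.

1 April 2018 is a Sunday, so the first Sunday is April 1.
1 September 2018 is a Saturday, so the first Sunday is September 2 and the second is September 9.
Daylight saving runs 1 April – 9 September; 10 September 2018 is outside that window, so Etharn is on standard time at UTC+07:30.
11:00 Etharn − 7h30m = 03:30 UTC.
1 March 2018 is a Thursday, so the first Sunday is March 4.
1 October 2018 is a Monday, so the first Monday is October 1 and the fourth is October 22.
At the standard offset (UTC+12:00), 03:30 UTC + 12h = 15:30 Ardast Zone standard time.
The standard-time date in Ardast Zone, 10 September 2018, lies within the daylight-saving period (4 March – 22 October), so Ardast Zone is on daylight time, UTC+13:00.
03:30 UTC + 13h = 16:30 Ardast Zone.

16:30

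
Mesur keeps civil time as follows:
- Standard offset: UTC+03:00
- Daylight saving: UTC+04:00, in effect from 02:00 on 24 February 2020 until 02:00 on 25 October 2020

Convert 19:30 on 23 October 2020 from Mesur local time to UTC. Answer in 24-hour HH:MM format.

23 October 2020 falls between 24 February and 25 October, so daylight saving is in effect and Mesur is at UTC+04:00.
19:30 local − 4h = 15:30 UTC.

15:30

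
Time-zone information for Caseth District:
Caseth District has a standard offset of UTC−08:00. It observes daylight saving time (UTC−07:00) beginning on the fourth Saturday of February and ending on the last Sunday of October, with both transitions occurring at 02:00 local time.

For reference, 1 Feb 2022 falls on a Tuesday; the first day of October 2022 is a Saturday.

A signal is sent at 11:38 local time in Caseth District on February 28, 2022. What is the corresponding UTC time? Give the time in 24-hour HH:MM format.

1 February 2022 is a Tuesday, so the first Saturday is February 5 and the fourth is February 26.
1 October 2022 is a Saturday, so Sundays fall on 2, 9, 16, 23, 30; the last is October 30.
February 28, 2022 falls between 26 February and 30 October, so daylight saving is in effect and Caseth District is at UTC−07:00.
11:38 local + 7h = 18:38 UTC.

18:38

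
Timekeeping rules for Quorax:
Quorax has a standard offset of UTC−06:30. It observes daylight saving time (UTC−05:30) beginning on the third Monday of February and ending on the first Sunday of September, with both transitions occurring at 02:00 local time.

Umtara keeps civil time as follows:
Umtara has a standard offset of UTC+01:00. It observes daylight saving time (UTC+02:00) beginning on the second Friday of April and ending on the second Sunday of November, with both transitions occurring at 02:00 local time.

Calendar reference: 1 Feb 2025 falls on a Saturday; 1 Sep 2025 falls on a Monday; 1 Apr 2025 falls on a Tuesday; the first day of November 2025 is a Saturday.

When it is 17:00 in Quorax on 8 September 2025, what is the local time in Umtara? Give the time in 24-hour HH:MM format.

01:30

1 February 2025 is a Saturday, so the first Monday is February 3 and the third is February 17.
1 September 2025 is a Monday, so the first Sunday is September 7.
8 September 2025 is outside the daylight-saving period (17 February – 7 September), so Quorax is on standard time, UTC−06:30.
17:00 Quorax + 6h30m = 23:30 UTC.
1 April 2025 is a Tuesday, so the first Friday is April 4 and the second is April 11.
1 November 2025 is a Saturday, so the first Sunday is November 2 and the second is November 9.
At the standard offset (UTC+01:00), 23:30 UTC + 1h = 00:30 Umtara standard time (rolling into the next day, 9 September 2025).
The standard-time date in Umtara, 9 September 2025, falls between 11 April and 9 November, so daylight saving is in effect and Umtara is at UTC+02:00.
23:30 UTC + 2h = 01:30 Umtara (rolling into the next day, 9 September 2025).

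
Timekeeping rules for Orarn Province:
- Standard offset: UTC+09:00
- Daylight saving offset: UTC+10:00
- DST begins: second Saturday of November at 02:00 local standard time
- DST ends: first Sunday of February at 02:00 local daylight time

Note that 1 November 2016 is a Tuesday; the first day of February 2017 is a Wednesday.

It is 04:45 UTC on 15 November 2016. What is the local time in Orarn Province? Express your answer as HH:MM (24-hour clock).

14:45

1 November 2016 is a Tuesday, so the first Saturday is November 5 and the second is November 12.
1 February 2017 is a Wednesday, so the first Sunday is February 5.
At the standard offset (UTC+09:00), 04:45 UTC + 9h = 13:45 Orarn Province standard time.
The standard-time date in Orarn Province, 15 November 2016, falls between 12 November 2016 and 5 February 2017, so daylight saving is in effect and Orarn Province is at UTC+10:00.
04:45 UTC + 10h = 14:45 local.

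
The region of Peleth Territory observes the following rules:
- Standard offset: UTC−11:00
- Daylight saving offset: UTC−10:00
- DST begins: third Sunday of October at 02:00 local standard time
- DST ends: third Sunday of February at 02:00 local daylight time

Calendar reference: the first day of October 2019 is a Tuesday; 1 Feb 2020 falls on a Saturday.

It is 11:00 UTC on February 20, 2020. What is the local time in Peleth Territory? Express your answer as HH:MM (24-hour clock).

00:00

1 October 2019 is a Tuesday, so the first Sunday is October 6 and the third is October 20.
1 February 2020 is a Saturday, so the first Sunday is February 2 and the third is February 16.
At the standard offset (UTC−11:00), 11:00 UTC − 11h = 00:00 Peleth Territory standard time.
The standard-time date in Peleth Territory, February 20, 2020, does not fall between 20 October 2019 and 16 February 2020, so daylight saving is not in effect and Peleth Territory is at UTC−11:00.
11:00 UTC − 11h = 00:00 local.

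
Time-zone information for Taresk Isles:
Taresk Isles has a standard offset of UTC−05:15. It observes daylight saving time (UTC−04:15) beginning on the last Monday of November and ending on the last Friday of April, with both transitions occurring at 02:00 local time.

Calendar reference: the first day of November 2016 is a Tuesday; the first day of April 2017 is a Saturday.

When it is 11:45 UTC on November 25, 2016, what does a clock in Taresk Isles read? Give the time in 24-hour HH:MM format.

1 November 2016 is a Tuesday, so Mondays fall on 7, 14, 21, 28; the last is November 28.
1 April 2017 is a Saturday, so Fridays fall on 7, 14, 21, 28; the last is April 28.
At the standard offset (UTC−05:15), 11:45 UTC − 5h15m = 06:30 Taresk Isles standard time.
The standard-time date in Taresk Isles, November 25, 2016, does not fall between 28 November 2016 and 28 April 2017, so daylight saving is not in effect and Taresk Isles is at UTC−05:15.
11:45 UTC − 5h15m = 06:30 local.

06:30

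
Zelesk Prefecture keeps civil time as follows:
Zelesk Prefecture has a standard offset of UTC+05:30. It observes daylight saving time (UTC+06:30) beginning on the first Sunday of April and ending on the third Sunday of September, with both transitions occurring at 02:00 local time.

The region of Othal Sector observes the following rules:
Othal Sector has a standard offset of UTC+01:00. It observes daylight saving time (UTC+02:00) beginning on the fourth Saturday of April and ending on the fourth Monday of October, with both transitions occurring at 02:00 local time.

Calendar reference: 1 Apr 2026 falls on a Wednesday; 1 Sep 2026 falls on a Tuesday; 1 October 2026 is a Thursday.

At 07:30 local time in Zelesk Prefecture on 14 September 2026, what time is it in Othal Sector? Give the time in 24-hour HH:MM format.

03:00

1 April 2026 is a Wednesday, so the first Sunday is April 5.
1 September 2026 is a Tuesday, so the first Sunday is September 6 and the third is September 20.
Daylight saving runs 5 April – 20 September; 14 September 2026 is inside that window, so Zelesk Prefecture is at UTC+06:30.
07:30 Zelesk Prefecture − 6h30m = 01:00 UTC.
1 April 2026 is a Wednesday, so the first Saturday is April 4 and the fourth is April 25.
1 October 2026 is a Thursday, so the first Monday is October 5 and the fourth is October 26.
At the standard offset (UTC+01:00), 01:00 UTC + 1h = 02:00 Othal Sector standard time.
Daylight saving runs 25 April – 26 October; the standard-time date in Othal Sector, 14 September 2026, is inside that window, so Othal Sector is at UTC+02:00.
01:00 UTC + 2h = 03:00 Othal Sector.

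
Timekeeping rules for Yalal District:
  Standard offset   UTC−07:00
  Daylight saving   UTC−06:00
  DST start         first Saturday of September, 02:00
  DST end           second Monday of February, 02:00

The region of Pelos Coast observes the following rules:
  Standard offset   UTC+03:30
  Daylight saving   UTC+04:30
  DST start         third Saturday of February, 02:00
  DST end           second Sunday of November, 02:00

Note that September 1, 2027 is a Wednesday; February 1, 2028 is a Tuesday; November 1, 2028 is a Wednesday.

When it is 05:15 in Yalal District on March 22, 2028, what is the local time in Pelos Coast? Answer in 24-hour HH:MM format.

1 September 2027 is a Wednesday, so the first Saturday is September 4.
1 February 2028 is a Tuesday, so the first Monday is February 7 and the second is February 14.
March 22, 2028 is outside the daylight-saving period (4 September 2027 – 14 February 2028), so Yalal District is on standard time, UTC−07:00.
05:15 Yalal District + 7h = 12:15 UTC.
1 February 2028 is a Tuesday, so the first Saturday is February 5 and the third is February 19.
1 November 2028 is a Wednesday, so the first Sunday is November 5 and the second is November 12.
At the standard offset (UTC+03:30), 12:15 UTC + 3h30m = 15:45 Pelos Coast standard time.
The standard-time date in Pelos Coast, March 22, 2028, lies within the daylight-saving period (19 February – 12 November), so Pelos Coast is on daylight time, UTC+04:30.
12:15 UTC + 4h30m = 16:45 Pelos Coast.

16:45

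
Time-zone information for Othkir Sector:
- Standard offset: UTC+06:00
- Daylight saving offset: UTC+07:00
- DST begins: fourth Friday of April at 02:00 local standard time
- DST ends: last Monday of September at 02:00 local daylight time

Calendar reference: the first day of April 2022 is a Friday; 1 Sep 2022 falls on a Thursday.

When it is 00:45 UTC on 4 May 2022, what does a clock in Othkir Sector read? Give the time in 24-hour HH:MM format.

1 April 2022 is a Friday, so the first Friday is April 1 and the fourth is April 22.
1 September 2022 is a Thursday, so Mondays fall on 5, 12, 19, 26; the last is September 26.
At the standard offset (UTC+06:00), 00:45 UTC + 6h = 06:45 Othkir Sector standard time.
The standard-time date in Othkir Sector, 4 May 2022, lies within the daylight-saving period (22 April – 26 September), so Othkir Sector is on daylight time, UTC+07:00.
00:45 UTC + 7h = 07:45 local.

07:45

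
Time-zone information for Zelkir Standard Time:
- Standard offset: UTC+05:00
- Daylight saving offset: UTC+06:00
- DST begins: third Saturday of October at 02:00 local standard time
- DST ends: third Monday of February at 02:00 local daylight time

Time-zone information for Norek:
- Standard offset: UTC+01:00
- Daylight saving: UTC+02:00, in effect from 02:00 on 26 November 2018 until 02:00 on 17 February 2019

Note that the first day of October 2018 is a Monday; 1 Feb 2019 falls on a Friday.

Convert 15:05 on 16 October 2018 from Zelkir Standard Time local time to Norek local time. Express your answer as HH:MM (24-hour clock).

1 October 2018 is a Monday, so the first Saturday is October 6 and the third is October 20.
1 February 2019 is a Friday, so the first Monday is February 4 and the third is February 18.
Daylight saving runs 20 October 2018 – 18 February 2019; 16 October 2018 is outside that window, so Zelkir Standard Time is on standard time at UTC+05:00.
15:05 Zelkir Standard Time − 5h = 10:05 UTC.
At the standard offset (UTC+01:00), 10:05 UTC + 1h = 11:05 Norek standard time.
The standard-time date in Norek, 16 October 2018, is outside the daylight-saving period (26 November 2018 – 17 February 2019), so Norek is on standard time, UTC+01:00.
10:05 UTC + 1h = 11:05 Norek.

11:05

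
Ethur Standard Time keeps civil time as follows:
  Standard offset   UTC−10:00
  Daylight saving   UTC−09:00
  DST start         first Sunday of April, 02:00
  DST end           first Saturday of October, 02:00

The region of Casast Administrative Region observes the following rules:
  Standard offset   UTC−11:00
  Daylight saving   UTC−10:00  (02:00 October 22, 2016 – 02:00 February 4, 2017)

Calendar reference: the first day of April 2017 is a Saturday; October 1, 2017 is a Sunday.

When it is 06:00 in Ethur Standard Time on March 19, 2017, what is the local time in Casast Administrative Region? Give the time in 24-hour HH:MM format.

1 April 2017 is a Saturday, so the first Sunday is April 2.
1 October 2017 is a Sunday, so the first Saturday is October 7.
March 19, 2017 does not fall between 2 April and 7 October, so daylight saving is not in effect and Ethur Standard Time is at UTC−10:00.
06:00 Ethur Standard Time + 10h = 16:00 UTC.
At the standard offset (UTC−11:00), 16:00 UTC − 11h = 05:00 Casast Administrative Region standard time.
The standard-time date in Casast Administrative Region, March 19, 2017, does not fall between 22 October 2016 and 4 February 2017, so daylight saving is not in effect and Casast Administrative Region is at UTC−11:00.
16:00 UTC − 11h = 05:00 Casast Administrative Region.

05:00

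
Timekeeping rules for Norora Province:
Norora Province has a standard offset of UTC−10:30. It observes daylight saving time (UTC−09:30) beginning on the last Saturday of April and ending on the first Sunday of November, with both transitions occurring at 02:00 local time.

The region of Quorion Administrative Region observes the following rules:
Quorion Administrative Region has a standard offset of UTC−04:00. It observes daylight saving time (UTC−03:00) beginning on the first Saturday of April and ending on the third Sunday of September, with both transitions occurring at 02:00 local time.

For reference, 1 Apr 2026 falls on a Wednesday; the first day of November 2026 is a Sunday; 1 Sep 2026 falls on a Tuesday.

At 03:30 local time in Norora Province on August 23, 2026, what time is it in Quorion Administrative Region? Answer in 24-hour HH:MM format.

10:00

1 April 2026 is a Wednesday, so Saturdays fall on 4, 11, 18, 25; the last is April 25.
1 November 2026 is a Sunday, so the first Sunday is November 1.
August 23, 2026 lies within the daylight-saving period (25 April – 1 November), so Norora Province is on daylight time, UTC−09:30.
03:30 Norora Province + 9h30m = 13:00 UTC.
1 April 2026 is a Wednesday, so the first Saturday is April 4.
1 September 2026 is a Tuesday, so the first Sunday is September 6 and the third is September 20.
At the standard offset (UTC−04:00), 13:00 UTC − 4h = 09:00 Quorion Administrative Region standard time.
Daylight saving runs 4 April – 20 September; the standard-time date in Quorion Administrative Region, August 23, 2026, is inside that window, so Quorion Administrative Region is at UTC−03:00.
13:00 UTC − 3h = 10:00 Quorion Administrative Region.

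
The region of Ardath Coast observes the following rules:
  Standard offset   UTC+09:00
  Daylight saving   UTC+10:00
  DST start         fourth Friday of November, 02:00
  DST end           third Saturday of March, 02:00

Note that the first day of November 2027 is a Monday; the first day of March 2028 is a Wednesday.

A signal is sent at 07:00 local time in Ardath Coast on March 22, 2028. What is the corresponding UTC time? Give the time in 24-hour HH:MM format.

1 November 2027 is a Monday, so the first Friday is November 5 and the fourth is November 26.
1 March 2028 is a Wednesday, so the first Saturday is March 4 and the third is March 18.
March 22, 2028 does not fall between 26 November 2027 and 18 March 2028, so daylight saving is not in effect and Ardath Coast is at UTC+09:00.
07:00 local − 9h = 22:00 UTC (rolling into the previous day, 21 March 2028).

22:00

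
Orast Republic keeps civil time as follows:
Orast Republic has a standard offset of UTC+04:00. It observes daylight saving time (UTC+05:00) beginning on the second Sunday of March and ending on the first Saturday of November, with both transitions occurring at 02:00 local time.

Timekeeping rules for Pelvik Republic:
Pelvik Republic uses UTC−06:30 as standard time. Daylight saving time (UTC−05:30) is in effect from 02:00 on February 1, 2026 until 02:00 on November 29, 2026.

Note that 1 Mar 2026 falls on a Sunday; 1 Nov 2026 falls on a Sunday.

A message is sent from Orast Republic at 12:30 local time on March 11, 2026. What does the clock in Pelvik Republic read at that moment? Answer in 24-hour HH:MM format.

02:00

1 March 2026 is a Sunday, so the first Sunday is March 1 and the second is March 8.
1 November 2026 is a Sunday, so the first Saturday is November 7.
March 11, 2026 falls between 8 March and 7 November, so daylight saving is in effect and Orast Republic is at UTC+05:00.
12:30 Orast Republic − 5h = 07:30 UTC.
At the standard offset (UTC−06:30), 07:30 UTC − 6h30m = 01:00 Pelvik Republic standard time.
Daylight saving runs 1 February – 29 November; the standard-time date in Pelvik Republic, March 11, 2026, is inside that window, so Pelvik Republic is at UTC−05:30.
07:30 UTC − 5h30m = 02:00 Pelvik Republic.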